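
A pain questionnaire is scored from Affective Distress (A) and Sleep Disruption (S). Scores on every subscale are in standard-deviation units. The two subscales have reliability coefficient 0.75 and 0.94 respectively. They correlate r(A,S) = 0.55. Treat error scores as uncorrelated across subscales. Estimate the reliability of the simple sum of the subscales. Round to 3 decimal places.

0.900

Var(A+S) = 2 + 2·[0.55] = 2 + 1.1 = 3.1.
With uncorrelated errors the cross-covariances are all true-score covariance, so they carry over unchanged; only the diagonal terms shrink to ρᵢσᵢ².
True-score variance = [0.75 + 0.94] + 1.1 = 1.69 + 1.1 = 2.79.
Reliability = 2.79 / 3.1 = 0.900.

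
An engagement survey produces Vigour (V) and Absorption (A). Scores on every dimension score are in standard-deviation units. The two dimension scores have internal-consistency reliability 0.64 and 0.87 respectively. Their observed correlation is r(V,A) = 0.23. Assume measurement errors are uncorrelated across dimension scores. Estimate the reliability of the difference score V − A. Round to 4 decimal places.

Var(V−A) = 1 + 1 − 2·0.23 = 2 − 0.46 = 1.54.
With uncorrelated errors the cross-covariances are all true-score covariance, so they carry over unchanged; only the diagonal terms shrink to ρᵢσᵢ².
True-score variance = [0.64 + 0.87] − 0.46 = 1.51 − 0.46 = 1.05.
Reliability = 1.05 / 1.54 = 0.6818.

0.6818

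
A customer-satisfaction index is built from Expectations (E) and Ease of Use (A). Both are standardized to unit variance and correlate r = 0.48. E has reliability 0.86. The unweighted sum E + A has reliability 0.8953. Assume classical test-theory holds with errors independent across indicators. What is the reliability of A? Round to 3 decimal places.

0.830

Var(E+A) = 2 + 2·0.48 = 2.960.
True-score variance = ρ_E + ρ_A + 2·0.48, so 0.8953 = (0.86 + ρ_A + 0.96) / 2.960.
ρ_A = 0.8953·2.960 − 0.86 − 0.96 = 0.830.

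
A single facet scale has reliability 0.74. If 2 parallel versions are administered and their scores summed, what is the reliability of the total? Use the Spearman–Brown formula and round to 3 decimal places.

ρ_k = kρ / (1 + (k−1)ρ) = 2·0.74 / (1 + 1·0.74) = 1.480 / 1.740 = 0.851.

0.851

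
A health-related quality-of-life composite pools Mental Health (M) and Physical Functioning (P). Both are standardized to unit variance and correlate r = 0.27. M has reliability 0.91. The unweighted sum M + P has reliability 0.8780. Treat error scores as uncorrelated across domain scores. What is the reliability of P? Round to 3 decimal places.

0.780

Var(M+P) = 2 + 2·0.27 = 2.540.
True-score variance = ρ_M + ρ_P + 2·0.27, so 0.8780 = (0.91 + ρ_P + 0.54) / 2.540.
ρ_P = 0.8780·2.540 − 0.91 − 0.54 = 0.780.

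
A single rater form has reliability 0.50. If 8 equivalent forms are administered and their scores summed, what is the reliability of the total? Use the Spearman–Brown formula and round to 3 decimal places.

0.889

ρ_k = kρ / (1 + (k−1)ρ) = 8·0.50 / (1 + 7·0.50) = 4.000 / 4.500 = 0.889.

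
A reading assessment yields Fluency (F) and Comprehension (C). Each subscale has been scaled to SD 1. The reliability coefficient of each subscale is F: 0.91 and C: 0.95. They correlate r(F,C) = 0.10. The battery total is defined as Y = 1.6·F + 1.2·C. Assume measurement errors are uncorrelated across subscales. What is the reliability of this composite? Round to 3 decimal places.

Var(Y) = 1.6² + 1.2² + 2·[1.92·0.10] = 4 + 0.384 = 4.384.
With uncorrelated errors the cross-covariances are all true-score covariance, so they carry over unchanged; only the diagonal terms shrink to ρᵢσᵢ².
True-score variance = [1.6²·0.91 + 1.2²·0.95] + 0.384 = 3.6976 + 0.384 = 4.0816.
Reliability = 4.0816 / 4.384 = 0.931.

0.931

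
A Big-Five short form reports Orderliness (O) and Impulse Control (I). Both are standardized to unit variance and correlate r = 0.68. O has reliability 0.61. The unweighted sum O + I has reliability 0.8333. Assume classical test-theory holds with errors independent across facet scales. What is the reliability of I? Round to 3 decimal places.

Var(O+I) = 2 + 2·0.68 = 3.360.
True-score variance = ρ_O + ρ_I + 2·0.68, so 0.8333 = (0.61 + ρ_I + 1.36) / 3.360.
ρ_I = 0.8333·3.360 − 0.61 − 1.36 = 0.830.

0.830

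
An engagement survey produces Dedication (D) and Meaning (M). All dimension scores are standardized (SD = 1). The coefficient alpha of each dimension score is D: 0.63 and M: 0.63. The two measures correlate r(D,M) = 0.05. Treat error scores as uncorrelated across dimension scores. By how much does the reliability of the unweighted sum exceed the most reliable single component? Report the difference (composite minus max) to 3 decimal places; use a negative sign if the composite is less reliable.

0.018

Var(sum) = 2 + 0.1 = 2.1; true-score variance = 1.26 + 0.1 = 1.36; composite reliability = 0.6476.
Max component reliability = 0.6300.
Difference = 0.6476 − 0.6300 = 0.018.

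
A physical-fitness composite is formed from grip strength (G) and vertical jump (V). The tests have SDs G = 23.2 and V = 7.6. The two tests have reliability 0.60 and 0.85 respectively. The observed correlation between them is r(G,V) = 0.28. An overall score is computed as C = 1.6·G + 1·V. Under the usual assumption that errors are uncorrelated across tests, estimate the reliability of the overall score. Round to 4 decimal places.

Var(C) = 1.6²·23.2² + 7.6² + 2·[1.6·23.2·7.6·0.28] = 1435.65 + 157.983 = 1593.64.
Because errors are independent across components, Cov(Tᵢ,Tⱼ) = Cov(Xᵢ,Xⱼ); the off-diagonal part of the true-score variance is the same as above.
True-score variance = [1.6²·23.2²·0.60 + 7.6²·0.85] + 157.983 = 875.833 + 157.983 = 1033.82.
Reliability = 1033.82 / 1593.64 = 0.6487.

0.6487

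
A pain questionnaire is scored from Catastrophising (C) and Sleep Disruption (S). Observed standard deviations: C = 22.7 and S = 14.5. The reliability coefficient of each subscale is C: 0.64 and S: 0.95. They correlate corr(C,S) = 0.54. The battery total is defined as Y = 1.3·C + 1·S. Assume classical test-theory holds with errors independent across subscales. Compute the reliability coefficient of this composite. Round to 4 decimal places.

Var(Y) = 1.3²·22.7² + 14.5² + 2·[1.3·22.7·14.5·0.54] = 1081.09 + 462.127 = 1543.22.
Under uncorrelated errors the observed covariances equal the true-score covariances, so only the own-variance terms attenuate.
True-score variance = [1.3²·22.7²·0.64 + 14.5²·0.95] + 462.127 = 757.075 + 462.127 = 1219.2.
Reliability = 1219.2 / 1543.22 = 0.7900.

0.7900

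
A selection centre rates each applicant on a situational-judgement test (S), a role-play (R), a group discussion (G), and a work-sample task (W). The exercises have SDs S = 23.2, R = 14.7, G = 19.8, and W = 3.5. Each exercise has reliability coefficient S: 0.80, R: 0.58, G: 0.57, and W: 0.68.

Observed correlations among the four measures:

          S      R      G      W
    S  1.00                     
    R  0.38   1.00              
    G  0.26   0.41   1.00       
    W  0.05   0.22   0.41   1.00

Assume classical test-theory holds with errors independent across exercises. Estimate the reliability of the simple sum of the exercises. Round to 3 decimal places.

Var(S+R+G+W) = 23.2² + 14.7² + 19.8² + 3.5² + 2·[23.2·14.7·0.38 + 23.2·19.8·0.26 + 23.2·3.5·0.05 + 14.7·19.8·0.41 + 14.7·3.5·0.22 + 19.8·3.5·0.41] = 1158.62 + 824.311 = 1982.93.
Under uncorrelated errors the observed covariances equal the true-score covariances, so only the own-variance terms attenuate.
True-score variance = [23.2²·0.80 + 14.7²·0.58 + 19.8²·0.57 + 3.5²·0.68] + 824.311 = 787.717 + 824.311 = 1612.03.
Reliability = 1612.03 / 1982.93 = 0.813.

0.813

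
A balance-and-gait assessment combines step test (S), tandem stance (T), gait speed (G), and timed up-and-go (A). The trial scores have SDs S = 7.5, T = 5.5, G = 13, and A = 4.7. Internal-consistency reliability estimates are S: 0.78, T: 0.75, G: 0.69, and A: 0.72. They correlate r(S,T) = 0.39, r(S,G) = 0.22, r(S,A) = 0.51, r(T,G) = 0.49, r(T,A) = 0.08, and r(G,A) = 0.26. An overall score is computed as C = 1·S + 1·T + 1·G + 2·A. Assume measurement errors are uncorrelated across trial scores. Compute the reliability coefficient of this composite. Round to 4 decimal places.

Var(C) = 7.5² + 5.5² + 13² + 2²·4.7² + 2·[7.5·5.5·0.39 + 7.5·13·0.22 + 2·7.5·4.7·0.51 + 5.5·13·0.49 + 2·5.5·4.7·0.08 + 2·13·4.7·0.26] = 343.86 + 288.871 = 632.731.
Because errors are independent across components, Cov(Tᵢ,Tⱼ) = Cov(Xᵢ,Xⱼ); the off-diagonal part of the true-score variance is the same as above.
True-score variance = [7.5²·0.78 + 5.5²·0.75 + 13²·0.69 + 2²·4.7²·0.72] + 288.871 = 246.792 + 288.871 = 535.663.
Reliability = 535.663 / 632.731 = 0.8466.

0.8466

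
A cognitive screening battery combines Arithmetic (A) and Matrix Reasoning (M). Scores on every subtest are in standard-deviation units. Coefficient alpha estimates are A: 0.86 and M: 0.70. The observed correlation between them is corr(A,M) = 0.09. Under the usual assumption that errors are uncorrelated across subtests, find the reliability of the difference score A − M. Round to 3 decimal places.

0.758

Var(A−M) = 1 + 1 − 2·0.09 = 2 − 0.18 = 1.82.
Under uncorrelated errors the observed covariances equal the true-score covariances, so only the own-variance terms attenuate.
True-score variance = [0.86 + 0.70] − 0.18 = 1.56 − 0.18 = 1.38.
Reliability = 1.38 / 1.82 = 0.758.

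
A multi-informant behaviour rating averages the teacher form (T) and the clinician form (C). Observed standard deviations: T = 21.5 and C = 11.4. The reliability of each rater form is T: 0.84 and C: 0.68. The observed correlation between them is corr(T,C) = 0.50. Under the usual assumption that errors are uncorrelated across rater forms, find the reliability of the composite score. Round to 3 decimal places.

0.862

Var(T+C) = 21.5² + 11.4² + 2·[21.5·11.4·0.50] = 592.21 + 245.1 = 837.31.
Under uncorrelated errors the observed covariances equal the true-score covariances, so only the own-variance terms attenuate.
True-score variance = [21.5²·0.84 + 11.4²·0.68] + 245.1 = 476.663 + 245.1 = 721.763.
Reliability = 721.763 / 837.31 = 0.862.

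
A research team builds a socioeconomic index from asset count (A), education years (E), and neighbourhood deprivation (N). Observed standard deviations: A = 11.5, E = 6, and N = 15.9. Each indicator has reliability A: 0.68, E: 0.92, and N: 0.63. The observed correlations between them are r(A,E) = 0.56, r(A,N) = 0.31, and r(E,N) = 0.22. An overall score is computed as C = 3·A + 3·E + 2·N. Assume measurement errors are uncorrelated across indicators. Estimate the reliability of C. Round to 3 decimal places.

Var(C) = 3²·11.5² + 3²·6² + 2²·15.9² + 2·[9·11.5·6·0.56 + 6·11.5·15.9·0.31 + 6·6·15.9·0.22] = 2525.49 + 1627.58 = 4153.07.
Under uncorrelated errors the observed covariances equal the true-score covariances, so only the own-variance terms attenuate.
True-score variance = [3²·11.5²·0.68 + 3²·6²·0.92 + 2²·15.9²·0.63] + 1627.58 = 1744.53 + 1627.58 = 3372.11.
Reliability = 3372.11 / 4153.07 = 0.812.

0.812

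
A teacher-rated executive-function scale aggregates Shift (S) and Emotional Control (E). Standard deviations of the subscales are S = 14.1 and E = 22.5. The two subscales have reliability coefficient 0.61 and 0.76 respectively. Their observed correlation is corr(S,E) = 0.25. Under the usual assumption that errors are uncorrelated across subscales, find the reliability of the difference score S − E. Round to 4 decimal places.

0.6358

Var(S−E) = 14.1² + 22.5² − 2·14.1·22.5·0.25 = 705.06 − 158.625 = 546.435.
Under uncorrelated errors the observed covariances equal the true-score covariances, so only the own-variance terms attenuate.
True-score variance = [14.1²·0.61 + 22.5²·0.76] − 158.625 = 506.024 − 158.625 = 347.399.
Reliability = 347.399 / 546.435 = 0.6358.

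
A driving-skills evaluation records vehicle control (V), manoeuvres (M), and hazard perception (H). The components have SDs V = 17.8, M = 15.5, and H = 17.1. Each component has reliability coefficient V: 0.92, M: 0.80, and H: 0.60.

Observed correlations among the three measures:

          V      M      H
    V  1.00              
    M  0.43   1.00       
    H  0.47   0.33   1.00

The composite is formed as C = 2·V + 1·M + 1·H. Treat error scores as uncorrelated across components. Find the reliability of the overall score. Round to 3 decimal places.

Var(C) = 2²·17.8² + 15.5² + 17.1² + 2·[2·17.8·15.5·0.43 + 2·17.8·17.1·0.47 + 15.5·17.1·0.33] = 1800.02 + 1221.72 = 3021.74.
Because errors are independent across components, Cov(Tᵢ,Tⱼ) = Cov(Xᵢ,Xⱼ); the off-diagonal part of the true-score variance is the same as above.
True-score variance = [2²·17.8²·0.92 + 15.5²·0.80 + 17.1²·0.60] + 1221.72 = 1533.62 + 1221.72 = 2755.33.
Reliability = 2755.33 / 3021.74 = 0.912.

0.912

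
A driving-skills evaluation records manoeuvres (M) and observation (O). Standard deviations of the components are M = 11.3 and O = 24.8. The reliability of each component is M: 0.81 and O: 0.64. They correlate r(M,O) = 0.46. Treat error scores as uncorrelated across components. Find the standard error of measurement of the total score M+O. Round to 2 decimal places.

15.67

Var(total) = 742.73 + 257.821 = 1000.55.
True-score variance = 497.055 + 257.821 = 754.875, so reliability = 0.7545.
Error variance = 1000.55 − 754.875 = 245.676; SEM = √245.676 = 15.67.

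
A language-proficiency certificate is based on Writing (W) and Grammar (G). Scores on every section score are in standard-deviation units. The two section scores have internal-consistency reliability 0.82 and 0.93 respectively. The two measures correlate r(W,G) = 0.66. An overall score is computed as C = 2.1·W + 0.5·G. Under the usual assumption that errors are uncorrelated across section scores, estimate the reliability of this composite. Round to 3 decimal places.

0.866

Var(C) = 2.1² + 0.5² + 2·[1.05·0.66] = 4.66 + 1.386 = 6.046.
Under uncorrelated errors the observed covariances equal the true-score covariances, so only the own-variance terms attenuate.
True-score variance = [2.1²·0.82 + 0.5²·0.93] + 1.386 = 3.8487 + 1.386 = 5.2347.
Reliability = 5.2347 / 6.046 = 0.866.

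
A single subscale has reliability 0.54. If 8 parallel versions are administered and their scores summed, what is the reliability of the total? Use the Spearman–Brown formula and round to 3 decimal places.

ρ_k = kρ / (1 + (k−1)ρ) = 8·0.54 / (1 + 7·0.54) = 4.320 / 4.780 = 0.904.

0.904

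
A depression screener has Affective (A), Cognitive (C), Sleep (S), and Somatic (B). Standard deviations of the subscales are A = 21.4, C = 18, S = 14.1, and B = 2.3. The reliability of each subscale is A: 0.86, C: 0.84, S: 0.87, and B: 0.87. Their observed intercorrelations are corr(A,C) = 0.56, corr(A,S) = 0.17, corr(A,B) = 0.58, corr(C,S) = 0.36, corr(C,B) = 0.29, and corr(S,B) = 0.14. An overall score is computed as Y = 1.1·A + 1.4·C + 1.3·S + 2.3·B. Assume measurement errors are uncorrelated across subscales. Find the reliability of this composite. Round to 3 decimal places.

Var(Y) = 1.1²·21.4² + 1.4²·18² + 1.3²·14.1² + 2.3²·2.3² + 2·[1.54·21.4·18·0.56 + 1.43·21.4·14.1·0.17 + 2.53·21.4·2.3·0.58 + 1.82·18·14.1·0.36 + 3.22·18·2.3·0.29 + 2.99·14.1·2.3·0.14] = 1553.14 + 1392.6 = 2945.74.
Because errors are independent across components, Cov(Tᵢ,Tⱼ) = Cov(Xᵢ,Xⱼ); the off-diagonal part of the true-score variance is the same as above.
True-score variance = [1.1²·21.4²·0.86 + 1.4²·18²·0.84 + 1.3²·14.1²·0.87 + 2.3²·2.3²·0.87] + 1392.6 = 1326.64 + 1392.6 = 2719.24.
Reliability = 2719.24 / 2945.74 = 0.923.

0.923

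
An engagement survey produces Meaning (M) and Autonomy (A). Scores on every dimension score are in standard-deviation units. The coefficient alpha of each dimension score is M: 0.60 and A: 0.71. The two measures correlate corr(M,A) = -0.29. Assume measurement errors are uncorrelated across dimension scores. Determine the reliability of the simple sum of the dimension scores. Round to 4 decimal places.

0.5141

Var(M+A) = 2 + 2·[(-0.29)] = 2 − 0.58 = 1.42.
Under uncorrelated errors the observed covariances equal the true-score covariances, so only the own-variance terms attenuate.
True-score variance = [0.60 + 0.71] − 0.58 = 1.31 − 0.58 = 0.73.
Reliability = 0.73 / 1.42 = 0.5141.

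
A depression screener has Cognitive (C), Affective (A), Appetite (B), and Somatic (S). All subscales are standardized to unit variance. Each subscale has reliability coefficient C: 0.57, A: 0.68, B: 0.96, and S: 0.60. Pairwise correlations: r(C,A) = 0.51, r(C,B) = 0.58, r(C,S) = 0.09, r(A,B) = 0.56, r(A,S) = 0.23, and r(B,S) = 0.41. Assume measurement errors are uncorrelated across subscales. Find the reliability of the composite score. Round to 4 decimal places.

0.8642

Var(C+A+B+S) = 4 + 2·[0.51 + 0.58 + 0.09 + 0.56 + 0.23 + 0.41] = 4 + 4.76 = 8.76.
Because errors are independent across components, Cov(Tᵢ,Tⱼ) = Cov(Xᵢ,Xⱼ); the off-diagonal part of the true-score variance is the same as above.
True-score variance = [0.57 + 0.68 + 0.96 + 0.60] + 4.76 = 2.81 + 4.76 = 7.57.
Reliability = 7.57 / 8.76 = 0.8642.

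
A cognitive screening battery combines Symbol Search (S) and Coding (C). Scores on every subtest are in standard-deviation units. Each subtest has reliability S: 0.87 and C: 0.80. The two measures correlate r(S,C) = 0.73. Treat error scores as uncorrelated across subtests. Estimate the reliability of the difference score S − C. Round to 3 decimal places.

Var(S−C) = 1 + 1 − 2·0.73 = 2 − 1.46 = 0.54.
With uncorrelated errors the cross-covariances are all true-score covariance, so they carry over unchanged; only the diagonal terms shrink to ρᵢσᵢ².
True-score variance = [0.87 + 0.80] − 1.46 = 1.67 − 1.46 = 0.21.
Reliability = 0.21 / 0.54 = 0.389.

0.389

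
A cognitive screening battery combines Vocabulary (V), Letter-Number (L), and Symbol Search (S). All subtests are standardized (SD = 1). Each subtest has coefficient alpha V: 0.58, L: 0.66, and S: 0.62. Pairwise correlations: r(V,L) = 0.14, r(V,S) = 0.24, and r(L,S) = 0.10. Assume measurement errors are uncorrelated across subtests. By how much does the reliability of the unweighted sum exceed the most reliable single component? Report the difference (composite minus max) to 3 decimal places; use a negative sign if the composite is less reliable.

Var(sum) = 3 + 0.96 = 3.96; true-score variance = 1.86 + 0.96 = 2.82; composite reliability = 0.7121.
Max component reliability = 0.6600.
Difference = 0.7121 − 0.6600 = 0.052.

0.052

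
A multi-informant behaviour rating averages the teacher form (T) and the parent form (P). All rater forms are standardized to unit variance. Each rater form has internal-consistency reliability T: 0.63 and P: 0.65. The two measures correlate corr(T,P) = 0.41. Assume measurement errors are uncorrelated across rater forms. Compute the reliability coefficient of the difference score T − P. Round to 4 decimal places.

Var(T−P) = 1 + 1 − 2·0.41 = 2 − 0.82 = 1.18.
Under uncorrelated errors the observed covariances equal the true-score covariances, so only the own-variance terms attenuate.
True-score variance = [0.63 + 0.65] − 0.82 = 1.28 − 0.82 = 0.46.
Reliability = 0.46 / 1.18 = 0.3898.

0.3898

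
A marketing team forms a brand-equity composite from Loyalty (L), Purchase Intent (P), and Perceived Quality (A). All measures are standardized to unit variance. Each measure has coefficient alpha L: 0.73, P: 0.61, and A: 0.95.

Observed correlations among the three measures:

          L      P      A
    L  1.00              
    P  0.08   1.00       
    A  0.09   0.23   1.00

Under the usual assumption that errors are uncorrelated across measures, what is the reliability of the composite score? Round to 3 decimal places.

Var(L+P+A) = 3 + 2·[0.08 + 0.09 + 0.23] = 3 + 0.8 = 3.8.
Because errors are independent across components, Cov(Tᵢ,Tⱼ) = Cov(Xᵢ,Xⱼ); the off-diagonal part of the true-score variance is the same as above.
True-score variance = [0.73 + 0.61 + 0.95] + 0.8 = 2.29 + 0.8 = 3.09.
Reliability = 3.09 / 3.8 = 0.813.

0.813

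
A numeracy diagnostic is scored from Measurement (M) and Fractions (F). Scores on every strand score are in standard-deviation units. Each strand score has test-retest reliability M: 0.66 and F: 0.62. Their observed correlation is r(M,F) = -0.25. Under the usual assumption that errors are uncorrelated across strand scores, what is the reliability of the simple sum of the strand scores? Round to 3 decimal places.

Var(M+F) = 2 + 2·[(-0.25)] = 2 − 0.5 = 1.5.
With uncorrelated errors the cross-covariances are all true-score covariance, so they carry over unchanged; only the diagonal terms shrink to ρᵢσᵢ².
True-score variance = [0.66 + 0.62] − 0.5 = 1.28 − 0.5 = 0.78.
Reliability = 0.78 / 1.5 = 0.520.

0.520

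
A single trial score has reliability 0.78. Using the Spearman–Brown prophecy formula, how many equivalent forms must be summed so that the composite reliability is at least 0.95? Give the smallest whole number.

k ≥ ρ*(1−ρ₁)/(ρ₁(1−ρ*)) = 0.95·0.22 / (0.78·0.05) = 5.359.
Smallest integer k = 6.

6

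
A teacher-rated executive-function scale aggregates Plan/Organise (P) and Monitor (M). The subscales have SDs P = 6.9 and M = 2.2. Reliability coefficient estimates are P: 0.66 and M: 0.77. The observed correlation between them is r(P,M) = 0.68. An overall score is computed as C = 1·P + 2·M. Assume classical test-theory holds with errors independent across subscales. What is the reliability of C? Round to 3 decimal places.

0.809

Var(C) = 6.9² + 2²·2.2² + 2·[2·6.9·2.2·0.68] = 66.97 + 41.2896 = 108.26.
Under uncorrelated errors the observed covariances equal the true-score covariances, so only the own-variance terms attenuate.
True-score variance = [6.9²·0.66 + 2²·2.2²·0.77] + 41.2896 = 46.3298 + 41.2896 = 87.6194.
Reliability = 87.6194 / 108.26 = 0.809.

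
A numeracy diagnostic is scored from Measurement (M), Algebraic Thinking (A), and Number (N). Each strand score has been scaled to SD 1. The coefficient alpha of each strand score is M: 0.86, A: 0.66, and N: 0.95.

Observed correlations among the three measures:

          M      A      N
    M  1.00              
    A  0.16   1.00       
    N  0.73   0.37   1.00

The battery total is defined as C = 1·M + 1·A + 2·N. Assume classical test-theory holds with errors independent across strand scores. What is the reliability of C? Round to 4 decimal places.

0.9366

Var(C) = 1 + 1 + 2² + 2·[0.16 + 2·0.73 + 2·0.37] = 6 + 4.72 = 10.72.
Under uncorrelated errors the observed covariances equal the true-score covariances, so only the own-variance terms attenuate.
True-score variance = [0.86 + 0.66 + 2²·0.95] + 4.72 = 5.32 + 4.72 = 10.04.
Reliability = 10.04 / 10.72 = 0.9366.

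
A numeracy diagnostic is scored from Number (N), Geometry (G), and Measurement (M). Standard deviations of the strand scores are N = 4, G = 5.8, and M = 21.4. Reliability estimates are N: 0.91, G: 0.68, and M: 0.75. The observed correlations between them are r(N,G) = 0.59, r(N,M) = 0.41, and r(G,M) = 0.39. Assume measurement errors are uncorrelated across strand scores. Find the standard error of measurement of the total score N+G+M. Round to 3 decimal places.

Var(total) = 507.6 + 194.382 = 701.982.
True-score variance = 380.905 + 194.382 = 575.287, so reliability = 0.8195.
Error variance = 701.982 − 575.287 = 126.695; SEM = √126.695 = 11.256.

11.256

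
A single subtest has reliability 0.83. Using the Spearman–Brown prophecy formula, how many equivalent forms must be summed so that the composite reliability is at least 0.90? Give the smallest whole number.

k ≥ ρ*(1−ρ₁)/(ρ₁(1−ρ*)) = 0.90·0.17 / (0.83·0.10) = 1.843.
Smallest integer k = 2.

2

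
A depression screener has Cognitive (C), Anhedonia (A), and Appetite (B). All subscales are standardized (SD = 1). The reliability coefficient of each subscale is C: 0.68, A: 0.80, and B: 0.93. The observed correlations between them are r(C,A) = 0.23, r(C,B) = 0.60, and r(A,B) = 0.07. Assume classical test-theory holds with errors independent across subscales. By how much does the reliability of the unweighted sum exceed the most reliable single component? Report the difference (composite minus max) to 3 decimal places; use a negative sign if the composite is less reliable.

-0.053

Var(sum) = 3 + 1.8 = 4.8; true-score variance = 2.41 + 1.8 = 4.21; composite reliability = 0.8771.
Max component reliability = 0.9300.
Difference = 0.8771 − 0.9300 = -0.053.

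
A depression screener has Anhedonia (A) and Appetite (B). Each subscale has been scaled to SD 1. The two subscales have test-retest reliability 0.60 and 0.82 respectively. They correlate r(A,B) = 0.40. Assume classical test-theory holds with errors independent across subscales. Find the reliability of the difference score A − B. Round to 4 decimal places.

Var(A−B) = 1 + 1 − 2·0.40 = 2 − 0.8 = 1.2.
Under uncorrelated errors the observed covariances equal the true-score covariances, so only the own-variance terms attenuate.
True-score variance = [0.60 + 0.82] − 0.8 = 1.42 − 0.8 = 0.62.
Reliability = 0.62 / 1.2 = 0.5167.

0.5167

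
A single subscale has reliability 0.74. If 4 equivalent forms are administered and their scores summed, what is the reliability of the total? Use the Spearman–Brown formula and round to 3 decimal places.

ρ_k = kρ / (1 + (k−1)ρ) = 4·0.74 / (1 + 3·0.74) = 2.960 / 3.220 = 0.919.

0.919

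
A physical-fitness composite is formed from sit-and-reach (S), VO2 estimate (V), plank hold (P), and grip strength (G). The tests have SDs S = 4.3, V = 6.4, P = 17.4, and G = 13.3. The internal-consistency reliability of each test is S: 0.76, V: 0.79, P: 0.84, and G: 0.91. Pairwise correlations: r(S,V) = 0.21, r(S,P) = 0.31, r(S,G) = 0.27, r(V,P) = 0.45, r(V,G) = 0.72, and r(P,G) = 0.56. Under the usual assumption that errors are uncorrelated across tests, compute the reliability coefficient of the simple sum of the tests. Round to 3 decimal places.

0.930

Var(S+V+P+G) = 4.3² + 6.4² + 17.4² + 13.3² + 2·[4.3·6.4·0.21 + 4.3·17.4·0.31 + 4.3·13.3·0.27 + 6.4·17.4·0.45 + 6.4·13.3·0.72 + 17.4·13.3·0.56] = 539.1 + 570.817 = 1109.92.
With uncorrelated errors the cross-covariances are all true-score covariance, so they carry over unchanged; only the diagonal terms shrink to ρᵢσᵢ².
True-score variance = [4.3²·0.76 + 6.4²·0.79 + 17.4²·0.84 + 13.3²·0.91] + 570.817 = 461.699 + 570.817 = 1032.52.
Reliability = 1032.52 / 1109.92 = 0.930.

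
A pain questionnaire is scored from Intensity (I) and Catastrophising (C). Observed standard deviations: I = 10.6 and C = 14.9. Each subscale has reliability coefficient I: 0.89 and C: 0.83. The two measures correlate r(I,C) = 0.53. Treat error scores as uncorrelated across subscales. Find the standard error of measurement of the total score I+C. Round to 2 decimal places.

Var(total) = 334.37 + 167.416 = 501.786.
True-score variance = 284.269 + 167.416 = 451.685, so reliability = 0.9002.
Error variance = 501.786 − 451.685 = 50.1013; SEM = √50.1013 = 7.08.

7.08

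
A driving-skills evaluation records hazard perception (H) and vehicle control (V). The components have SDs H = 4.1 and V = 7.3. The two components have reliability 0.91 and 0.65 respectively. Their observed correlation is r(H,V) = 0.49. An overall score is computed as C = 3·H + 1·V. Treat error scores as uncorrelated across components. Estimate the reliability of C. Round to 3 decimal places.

Var(C) = 3²·4.1² + 7.3² + 2·[3·4.1·7.3·0.49] = 204.58 + 87.9942 = 292.574.
Because errors are independent across components, Cov(Tᵢ,Tⱼ) = Cov(Xᵢ,Xⱼ); the off-diagonal part of the true-score variance is the same as above.
True-score variance = [3²·4.1²·0.91 + 7.3²·0.65] + 87.9942 = 172.312 + 87.9942 = 260.307.
Reliability = 260.307 / 292.574 = 0.890.

0.890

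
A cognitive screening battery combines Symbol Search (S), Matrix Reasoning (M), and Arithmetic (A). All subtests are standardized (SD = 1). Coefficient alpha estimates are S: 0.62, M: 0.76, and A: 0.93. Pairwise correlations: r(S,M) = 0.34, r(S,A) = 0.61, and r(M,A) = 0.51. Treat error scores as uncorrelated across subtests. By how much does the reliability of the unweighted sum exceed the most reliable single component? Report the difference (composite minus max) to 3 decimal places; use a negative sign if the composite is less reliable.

-0.047

Var(sum) = 3 + 2.92 = 5.92; true-score variance = 2.31 + 2.92 = 5.23; composite reliability = 0.8834.
Max component reliability = 0.9300.
Difference = 0.8834 − 0.9300 = -0.047.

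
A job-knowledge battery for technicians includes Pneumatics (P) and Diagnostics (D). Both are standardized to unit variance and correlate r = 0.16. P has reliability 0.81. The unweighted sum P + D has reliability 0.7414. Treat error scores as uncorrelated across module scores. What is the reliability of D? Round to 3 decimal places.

0.590

Var(P+D) = 2 + 2·0.16 = 2.320.
True-score variance = ρ_P + ρ_D + 2·0.16, so 0.7414 = (0.81 + ρ_D + 0.32) / 2.320.
ρ_D = 0.7414·2.320 − 0.81 − 0.32 = 0.590.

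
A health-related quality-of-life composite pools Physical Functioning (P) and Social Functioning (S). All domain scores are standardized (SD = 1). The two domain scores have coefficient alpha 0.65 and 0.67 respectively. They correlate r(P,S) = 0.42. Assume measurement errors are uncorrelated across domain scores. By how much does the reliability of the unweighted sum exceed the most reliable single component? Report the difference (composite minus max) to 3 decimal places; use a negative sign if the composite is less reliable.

0.091

Var(sum) = 2 + 0.84 = 2.84; true-score variance = 1.32 + 0.84 = 2.16; composite reliability = 0.7606.
Max component reliability = 0.6700.
Difference = 0.7606 − 0.6700 = 0.091.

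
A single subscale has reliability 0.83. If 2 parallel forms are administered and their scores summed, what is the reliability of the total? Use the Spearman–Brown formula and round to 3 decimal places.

0.907

ρ_k = kρ / (1 + (k−1)ρ) = 2·0.83 / (1 + 1·0.83) = 1.660 / 1.830 = 0.907.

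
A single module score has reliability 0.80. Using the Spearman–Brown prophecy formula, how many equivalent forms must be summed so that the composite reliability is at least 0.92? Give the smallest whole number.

k ≥ ρ*(1−ρ₁)/(ρ₁(1−ρ*)) = 0.92·0.20 / (0.80·0.08) = 2.875.
Smallest integer k = 3.

3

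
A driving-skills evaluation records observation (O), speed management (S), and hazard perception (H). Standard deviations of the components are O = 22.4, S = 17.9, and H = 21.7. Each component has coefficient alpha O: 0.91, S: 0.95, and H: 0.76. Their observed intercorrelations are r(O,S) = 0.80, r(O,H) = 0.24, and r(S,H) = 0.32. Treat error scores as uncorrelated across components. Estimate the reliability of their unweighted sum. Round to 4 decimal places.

Var(O+S+H) = 22.4² + 17.9² + 21.7² + 2·[22.4·17.9·0.80 + 22.4·21.7·0.24 + 17.9·21.7·0.32] = 1293.06 + 1123.45 = 2416.51.
Under uncorrelated errors the observed covariances equal the true-score covariances, so only the own-variance terms attenuate.
True-score variance = [22.4²·0.91 + 17.9²·0.95 + 21.7²·0.76] + 1123.45 = 1118.87 + 1123.45 = 2242.32.
Reliability = 2242.32 / 2416.51 = 0.9279.

0.9279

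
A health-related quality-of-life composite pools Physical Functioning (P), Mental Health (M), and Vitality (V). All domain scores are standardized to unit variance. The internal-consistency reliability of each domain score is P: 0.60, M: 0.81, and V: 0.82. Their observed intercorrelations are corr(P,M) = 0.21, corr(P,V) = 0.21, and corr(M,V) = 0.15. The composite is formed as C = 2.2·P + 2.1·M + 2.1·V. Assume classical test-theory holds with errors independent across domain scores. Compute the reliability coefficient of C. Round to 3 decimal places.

Var(C) = 2.2² + 2.1² + 2.1² + 2·[4.62·0.21 + 4.62·0.21 + 4.41·0.15] = 13.66 + 5.2038 = 18.8638.
Because errors are independent across components, Cov(Tᵢ,Tⱼ) = Cov(Xᵢ,Xⱼ); the off-diagonal part of the true-score variance is the same as above.
True-score variance = [2.2²·0.60 + 2.1²·0.81 + 2.1²·0.82] + 5.2038 = 10.0923 + 5.2038 = 15.2961.
Reliability = 15.2961 / 18.8638 = 0.811.

0.811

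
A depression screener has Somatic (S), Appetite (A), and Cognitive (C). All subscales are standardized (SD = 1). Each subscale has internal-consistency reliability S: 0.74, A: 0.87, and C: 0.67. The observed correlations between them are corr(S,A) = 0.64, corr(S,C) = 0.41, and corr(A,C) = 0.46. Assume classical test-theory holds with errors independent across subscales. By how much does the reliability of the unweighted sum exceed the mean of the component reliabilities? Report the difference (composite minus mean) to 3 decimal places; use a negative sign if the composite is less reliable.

Var(sum) = 3 + 3.02 = 6.02; true-score variance = 2.28 + 3.02 = 5.3; composite reliability = 0.8804.
Mean component reliability = 0.7600.
Difference = 0.8804 − 0.7600 = 0.120.

0.120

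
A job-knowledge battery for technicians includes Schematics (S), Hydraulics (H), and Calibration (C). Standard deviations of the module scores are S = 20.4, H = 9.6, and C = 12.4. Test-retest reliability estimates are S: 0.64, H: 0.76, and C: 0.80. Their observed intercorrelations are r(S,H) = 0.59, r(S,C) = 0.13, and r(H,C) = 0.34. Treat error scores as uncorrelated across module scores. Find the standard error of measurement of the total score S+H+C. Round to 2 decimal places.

14.24

Var(total) = 662.08 + 377.808 = 1039.89.
True-score variance = 459.392 + 377.808 = 837.2, so reliability = 0.8051.
Error variance = 1039.89 − 837.2 = 202.688; SEM = √202.688 = 14.24.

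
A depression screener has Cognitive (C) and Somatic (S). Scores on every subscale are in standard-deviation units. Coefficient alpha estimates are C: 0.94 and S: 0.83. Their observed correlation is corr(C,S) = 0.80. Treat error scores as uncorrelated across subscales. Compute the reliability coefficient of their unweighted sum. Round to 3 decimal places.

Var(C+S) = 2 + 2·[0.80] = 2 + 1.6 = 3.6.
Under uncorrelated errors the observed covariances equal the true-score covariances, so only the own-variance terms attenuate.
True-score variance = [0.94 + 0.83] + 1.6 = 1.77 + 1.6 = 3.37.
Reliability = 3.37 / 3.6 = 0.936.

0.936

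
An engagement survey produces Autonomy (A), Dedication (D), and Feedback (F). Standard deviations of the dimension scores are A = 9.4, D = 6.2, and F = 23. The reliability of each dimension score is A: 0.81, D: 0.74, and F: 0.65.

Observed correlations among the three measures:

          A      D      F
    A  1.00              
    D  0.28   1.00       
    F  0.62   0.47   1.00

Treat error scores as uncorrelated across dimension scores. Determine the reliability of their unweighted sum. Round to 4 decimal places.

Var(A+D+F) = 9.4² + 6.2² + 23² + 2·[9.4·6.2·0.28 + 9.4·23·0.62 + 6.2·23·0.47] = 655.8 + 434.769 = 1090.57.
Under uncorrelated errors the observed covariances equal the true-score covariances, so only the own-variance terms attenuate.
True-score variance = [9.4²·0.81 + 6.2²·0.74 + 23²·0.65] + 434.769 = 443.867 + 434.769 = 878.636.
Reliability = 878.636 / 1090.57 = 0.8057.

0.8057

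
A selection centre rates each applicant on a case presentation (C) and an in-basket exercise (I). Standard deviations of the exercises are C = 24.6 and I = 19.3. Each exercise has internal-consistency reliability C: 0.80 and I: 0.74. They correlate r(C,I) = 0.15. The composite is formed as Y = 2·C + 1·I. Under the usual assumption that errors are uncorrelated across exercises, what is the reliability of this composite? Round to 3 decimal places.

0.811

Var(Y) = 2²·24.6² + 19.3² + 2·[2·24.6·19.3·0.15] = 2793.13 + 284.868 = 3078.
With uncorrelated errors the cross-covariances are all true-score covariance, so they carry over unchanged; only the diagonal terms shrink to ρᵢσᵢ².
True-score variance = [2²·24.6²·0.80 + 19.3²·0.74] + 284.868 = 2212.15 + 284.868 = 2497.02.
Reliability = 2497.02 / 3078 = 0.811.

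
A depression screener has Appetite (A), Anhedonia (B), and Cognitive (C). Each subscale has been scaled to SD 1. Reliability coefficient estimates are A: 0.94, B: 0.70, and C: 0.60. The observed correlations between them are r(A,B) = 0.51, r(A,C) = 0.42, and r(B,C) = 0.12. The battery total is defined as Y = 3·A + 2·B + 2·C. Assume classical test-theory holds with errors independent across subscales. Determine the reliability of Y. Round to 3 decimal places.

0.885

Var(Y) = 3² + 2² + 2² + 2·[6·0.51 + 6·0.42 + 4·0.12] = 17 + 12.12 = 29.12.
Under uncorrelated errors the observed covariances equal the true-score covariances, so only the own-variance terms attenuate.
True-score variance = [3²·0.94 + 2²·0.70 + 2²·0.60] + 12.12 = 13.66 + 12.12 = 25.78.
Reliability = 25.78 / 29.12 = 0.885.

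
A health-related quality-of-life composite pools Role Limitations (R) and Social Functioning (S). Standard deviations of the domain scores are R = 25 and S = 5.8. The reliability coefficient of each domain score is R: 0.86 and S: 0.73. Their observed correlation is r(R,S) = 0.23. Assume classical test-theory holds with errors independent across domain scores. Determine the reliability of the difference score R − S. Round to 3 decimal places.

Var(R−S) = 25² + 5.8² − 2·25·5.8·0.23 = 658.64 − 66.7 = 591.94.
With uncorrelated errors the cross-covariances are all true-score covariance, so they carry over unchanged; only the diagonal terms shrink to ρᵢσᵢ².
True-score variance = [25²·0.86 + 5.8²·0.73] − 66.7 = 562.057 − 66.7 = 495.357.
Reliability = 495.357 / 591.94 = 0.837.

0.837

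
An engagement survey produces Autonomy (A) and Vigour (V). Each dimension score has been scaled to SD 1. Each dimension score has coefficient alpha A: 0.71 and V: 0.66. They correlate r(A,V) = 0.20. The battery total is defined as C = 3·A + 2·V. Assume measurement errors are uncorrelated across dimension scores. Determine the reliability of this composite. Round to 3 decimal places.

0.742

Var(C) = 3² + 2² + 2·[6·0.20] = 13 + 2.4 = 15.4.
With uncorrelated errors the cross-covariances are all true-score covariance, so they carry over unchanged; only the diagonal terms shrink to ρᵢσᵢ².
True-score variance = [3²·0.71 + 2²·0.66] + 2.4 = 9.03 + 2.4 = 11.43.
Reliability = 11.43 / 15.4 = 0.742.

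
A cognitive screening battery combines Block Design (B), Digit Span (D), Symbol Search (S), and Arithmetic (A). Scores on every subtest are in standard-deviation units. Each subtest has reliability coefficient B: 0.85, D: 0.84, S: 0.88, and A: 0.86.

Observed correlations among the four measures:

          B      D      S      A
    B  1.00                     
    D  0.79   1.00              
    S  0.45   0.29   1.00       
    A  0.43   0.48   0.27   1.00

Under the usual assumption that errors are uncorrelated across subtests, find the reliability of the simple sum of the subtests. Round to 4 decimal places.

0.9395

Var(B+D+S+A) = 4 + 2·[0.79 + 0.45 + 0.43 + 0.29 + 0.48 + 0.27] = 4 + 5.42 = 9.42.
Under uncorrelated errors the observed covariances equal the true-score covariances, so only the own-variance terms attenuate.
True-score variance = [0.85 + 0.84 + 0.88 + 0.86] + 5.42 = 3.43 + 5.42 = 8.85.
Reliability = 8.85 / 9.42 = 0.9395.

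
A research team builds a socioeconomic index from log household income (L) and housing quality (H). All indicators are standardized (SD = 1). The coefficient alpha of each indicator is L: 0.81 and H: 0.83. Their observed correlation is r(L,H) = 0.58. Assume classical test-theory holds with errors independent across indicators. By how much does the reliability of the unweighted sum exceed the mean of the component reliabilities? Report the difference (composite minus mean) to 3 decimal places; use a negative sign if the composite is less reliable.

Var(sum) = 2 + 1.16 = 3.16; true-score variance = 1.64 + 1.16 = 2.8; composite reliability = 0.8861.
Mean component reliability = 0.8200.
Difference = 0.8861 − 0.8200 = 0.066.

0.066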